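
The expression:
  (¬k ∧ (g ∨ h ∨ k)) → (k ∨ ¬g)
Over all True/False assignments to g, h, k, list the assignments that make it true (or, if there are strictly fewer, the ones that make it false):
is false only for:
  g=True, h=False, k=False;
  g=True, h=True, k=False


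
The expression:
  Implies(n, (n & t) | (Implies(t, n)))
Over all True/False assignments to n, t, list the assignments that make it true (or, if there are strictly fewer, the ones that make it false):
is always true.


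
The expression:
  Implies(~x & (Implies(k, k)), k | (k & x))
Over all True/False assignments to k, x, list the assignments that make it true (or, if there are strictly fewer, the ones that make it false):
is false only for:
  k=False, x=False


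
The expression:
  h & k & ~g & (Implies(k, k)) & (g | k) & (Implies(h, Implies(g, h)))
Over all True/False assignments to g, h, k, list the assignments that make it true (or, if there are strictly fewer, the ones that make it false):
is true only for:
  g=False, h=True, k=True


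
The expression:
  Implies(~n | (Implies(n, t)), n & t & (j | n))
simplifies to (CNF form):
n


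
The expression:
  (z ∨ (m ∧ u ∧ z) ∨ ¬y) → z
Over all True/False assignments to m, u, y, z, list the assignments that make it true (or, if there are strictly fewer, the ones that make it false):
is false only for:
  m=False, u=False, y=False, z=False;
  m=False, u=True, y=False, z=False;
  m=True, u=False, y=False, z=False;
  m=True, u=True, y=False, z=False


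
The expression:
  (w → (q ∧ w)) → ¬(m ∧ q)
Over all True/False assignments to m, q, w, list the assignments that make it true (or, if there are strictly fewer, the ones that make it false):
is false only for:
  m=True, q=True, w=False;
  m=True, q=True, w=True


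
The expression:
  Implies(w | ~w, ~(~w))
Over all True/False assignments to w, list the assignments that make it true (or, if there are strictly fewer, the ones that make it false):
is true only for:
  w=True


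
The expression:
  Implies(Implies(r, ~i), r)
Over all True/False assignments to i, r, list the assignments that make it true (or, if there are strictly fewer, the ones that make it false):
is true only for:
  i=False, r=True;
  i=True, r=True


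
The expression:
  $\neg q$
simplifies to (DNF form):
$\neg q$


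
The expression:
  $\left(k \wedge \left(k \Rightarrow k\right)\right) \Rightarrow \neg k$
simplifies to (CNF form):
$\neg k$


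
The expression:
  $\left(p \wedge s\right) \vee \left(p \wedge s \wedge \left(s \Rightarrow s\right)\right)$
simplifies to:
$p \wedge s$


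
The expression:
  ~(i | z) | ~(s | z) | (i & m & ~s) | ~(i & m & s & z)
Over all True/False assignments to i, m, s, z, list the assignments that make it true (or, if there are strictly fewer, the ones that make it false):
is false only for:
  i=True, m=True, s=True, z=True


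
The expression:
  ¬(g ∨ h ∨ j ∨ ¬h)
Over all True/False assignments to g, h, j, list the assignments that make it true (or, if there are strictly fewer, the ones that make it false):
is never true.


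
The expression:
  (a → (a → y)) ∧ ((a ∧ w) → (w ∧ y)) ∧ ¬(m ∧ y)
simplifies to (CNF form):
(y ∨ ¬a) ∧ (¬m ∨ ¬y)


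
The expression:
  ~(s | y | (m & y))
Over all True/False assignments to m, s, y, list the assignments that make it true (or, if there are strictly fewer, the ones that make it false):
is true only for:
  m=False, s=False, y=False;
  m=True, s=False, y=False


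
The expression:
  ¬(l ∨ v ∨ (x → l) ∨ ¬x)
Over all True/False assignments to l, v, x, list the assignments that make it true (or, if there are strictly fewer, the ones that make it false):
is true only for:
  l=False, v=False, x=True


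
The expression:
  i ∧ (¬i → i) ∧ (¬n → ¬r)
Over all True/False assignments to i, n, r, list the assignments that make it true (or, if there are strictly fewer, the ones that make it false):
is true only for:
  i=True, n=False, r=False;
  i=True, n=True, r=False;
  i=True, n=True, r=True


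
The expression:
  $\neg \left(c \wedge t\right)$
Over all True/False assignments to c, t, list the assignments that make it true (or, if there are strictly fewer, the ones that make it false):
is false only for:
  c=True, t=True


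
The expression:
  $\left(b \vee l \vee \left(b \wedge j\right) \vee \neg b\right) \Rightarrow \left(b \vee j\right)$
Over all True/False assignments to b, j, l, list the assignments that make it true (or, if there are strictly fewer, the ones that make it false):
is false only for:
  b=False, j=False, l=False;
  b=False, j=False, l=True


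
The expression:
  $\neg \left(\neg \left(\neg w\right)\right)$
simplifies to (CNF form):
$\neg w$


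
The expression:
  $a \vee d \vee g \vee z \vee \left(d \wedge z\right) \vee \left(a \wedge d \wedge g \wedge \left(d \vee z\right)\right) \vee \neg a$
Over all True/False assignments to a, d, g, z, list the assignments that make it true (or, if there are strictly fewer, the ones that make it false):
is always true.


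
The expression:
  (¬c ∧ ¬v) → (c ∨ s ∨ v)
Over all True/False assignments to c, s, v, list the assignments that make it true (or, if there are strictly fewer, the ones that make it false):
is false only for:
  c=False, s=False, v=False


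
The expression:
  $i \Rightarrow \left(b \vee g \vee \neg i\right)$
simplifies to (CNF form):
$b \vee g \vee \neg i$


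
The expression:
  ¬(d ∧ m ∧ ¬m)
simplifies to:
True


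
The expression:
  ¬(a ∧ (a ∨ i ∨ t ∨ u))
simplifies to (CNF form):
¬a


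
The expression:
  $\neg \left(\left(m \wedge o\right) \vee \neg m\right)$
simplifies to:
$m \wedge \neg o$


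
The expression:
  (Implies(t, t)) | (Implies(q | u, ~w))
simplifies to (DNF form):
True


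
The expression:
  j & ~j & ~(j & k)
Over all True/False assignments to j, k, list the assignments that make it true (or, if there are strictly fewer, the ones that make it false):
is never true.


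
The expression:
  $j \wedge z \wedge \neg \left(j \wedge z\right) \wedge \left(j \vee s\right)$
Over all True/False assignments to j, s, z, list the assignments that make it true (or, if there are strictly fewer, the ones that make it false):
is never true.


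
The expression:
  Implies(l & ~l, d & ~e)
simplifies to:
True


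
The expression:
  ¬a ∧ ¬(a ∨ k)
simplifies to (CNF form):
¬a ∧ ¬k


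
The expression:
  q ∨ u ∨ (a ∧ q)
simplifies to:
q ∨ u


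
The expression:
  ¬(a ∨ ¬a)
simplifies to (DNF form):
False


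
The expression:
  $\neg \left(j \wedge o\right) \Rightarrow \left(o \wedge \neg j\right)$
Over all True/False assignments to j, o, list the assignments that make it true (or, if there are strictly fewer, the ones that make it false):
is true only for:
  j=False, o=True;
  j=True, o=True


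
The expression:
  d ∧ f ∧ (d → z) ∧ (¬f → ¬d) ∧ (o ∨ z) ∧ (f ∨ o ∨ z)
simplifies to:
d ∧ f ∧ z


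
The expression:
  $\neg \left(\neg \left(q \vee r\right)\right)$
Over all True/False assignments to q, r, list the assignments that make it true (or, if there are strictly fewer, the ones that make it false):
is false only for:
  q=False, r=False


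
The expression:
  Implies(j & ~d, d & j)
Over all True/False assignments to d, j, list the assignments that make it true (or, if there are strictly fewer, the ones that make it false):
is false only for:
  d=False, j=True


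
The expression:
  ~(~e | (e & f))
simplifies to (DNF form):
e & ~f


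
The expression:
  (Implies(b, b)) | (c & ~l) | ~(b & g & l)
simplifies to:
True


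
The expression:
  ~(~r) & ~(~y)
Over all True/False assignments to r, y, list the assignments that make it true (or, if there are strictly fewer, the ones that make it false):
is true only for:
  r=True, y=True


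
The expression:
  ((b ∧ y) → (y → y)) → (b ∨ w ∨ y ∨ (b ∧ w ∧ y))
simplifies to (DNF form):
b ∨ w ∨ y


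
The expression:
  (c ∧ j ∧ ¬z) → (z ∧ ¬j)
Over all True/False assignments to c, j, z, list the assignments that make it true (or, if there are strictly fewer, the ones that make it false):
is false only for:
  c=True, j=True, z=False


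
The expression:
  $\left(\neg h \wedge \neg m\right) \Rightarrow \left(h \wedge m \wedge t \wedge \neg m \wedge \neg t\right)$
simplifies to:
$h \vee m$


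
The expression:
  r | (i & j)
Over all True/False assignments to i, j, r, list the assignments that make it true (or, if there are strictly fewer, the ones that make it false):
is false only for:
  i=False, j=False, r=False;
  i=False, j=True, r=False;
  i=True, j=False, r=False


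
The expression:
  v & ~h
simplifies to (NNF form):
v & ~h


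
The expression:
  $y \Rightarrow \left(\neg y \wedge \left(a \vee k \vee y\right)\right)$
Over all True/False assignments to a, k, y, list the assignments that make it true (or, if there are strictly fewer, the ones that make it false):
is true only for:
  a=False, k=False, y=False;
  a=False, k=True, y=False;
  a=True, k=False, y=False;
  a=True, k=True, y=False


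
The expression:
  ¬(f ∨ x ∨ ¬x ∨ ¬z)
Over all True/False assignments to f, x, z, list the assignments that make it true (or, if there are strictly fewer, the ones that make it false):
is never true.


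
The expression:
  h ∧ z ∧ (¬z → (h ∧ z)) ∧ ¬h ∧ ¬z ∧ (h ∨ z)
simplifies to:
False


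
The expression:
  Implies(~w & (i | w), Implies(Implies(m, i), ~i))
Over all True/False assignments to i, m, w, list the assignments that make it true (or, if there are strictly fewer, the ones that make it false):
is false only for:
  i=True, m=False, w=False;
  i=True, m=True, w=False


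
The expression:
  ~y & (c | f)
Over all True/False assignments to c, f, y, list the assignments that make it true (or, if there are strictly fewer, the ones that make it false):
is true only for:
  c=False, f=True, y=False;
  c=True, f=False, y=False;
  c=True, f=True, y=False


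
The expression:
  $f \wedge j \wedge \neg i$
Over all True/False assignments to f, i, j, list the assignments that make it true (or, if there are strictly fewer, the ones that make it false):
is true only for:
  f=True, i=False, j=True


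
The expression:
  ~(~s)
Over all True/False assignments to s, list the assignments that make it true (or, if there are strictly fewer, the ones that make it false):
is true only for:
  s=True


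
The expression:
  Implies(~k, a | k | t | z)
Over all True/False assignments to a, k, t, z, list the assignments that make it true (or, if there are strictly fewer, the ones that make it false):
is false only for:
  a=False, k=False, t=False, z=False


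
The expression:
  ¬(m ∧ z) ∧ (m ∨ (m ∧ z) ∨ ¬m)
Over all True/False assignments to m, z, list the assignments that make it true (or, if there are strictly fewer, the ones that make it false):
is false only for:
  m=True, z=True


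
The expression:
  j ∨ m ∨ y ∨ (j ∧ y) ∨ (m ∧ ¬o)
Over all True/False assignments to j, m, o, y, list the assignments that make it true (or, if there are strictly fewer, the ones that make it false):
is false only for:
  j=False, m=False, o=False, y=False;
  j=False, m=False, o=True, y=False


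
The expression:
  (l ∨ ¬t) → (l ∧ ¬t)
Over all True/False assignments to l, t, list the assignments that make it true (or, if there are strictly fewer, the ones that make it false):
is true only for:
  l=False, t=True;
  l=True, t=False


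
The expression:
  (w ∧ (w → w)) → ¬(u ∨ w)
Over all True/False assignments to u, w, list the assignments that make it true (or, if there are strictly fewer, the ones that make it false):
is true only for:
  u=False, w=False;
  u=True, w=False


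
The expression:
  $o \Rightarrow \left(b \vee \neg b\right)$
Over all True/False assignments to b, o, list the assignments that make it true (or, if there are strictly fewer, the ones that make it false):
is always true.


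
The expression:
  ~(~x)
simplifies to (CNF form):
x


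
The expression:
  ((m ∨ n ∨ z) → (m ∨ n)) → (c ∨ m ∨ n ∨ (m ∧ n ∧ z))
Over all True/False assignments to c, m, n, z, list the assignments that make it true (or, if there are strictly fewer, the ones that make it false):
is false only for:
  c=False, m=False, n=False, z=False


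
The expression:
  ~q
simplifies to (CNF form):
~q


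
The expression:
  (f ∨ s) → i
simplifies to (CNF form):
(i ∨ ¬f) ∧ (i ∨ ¬s)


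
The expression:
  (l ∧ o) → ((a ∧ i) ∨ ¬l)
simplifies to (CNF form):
(a ∨ ¬l ∨ ¬o) ∧ (i ∨ ¬l ∨ ¬o)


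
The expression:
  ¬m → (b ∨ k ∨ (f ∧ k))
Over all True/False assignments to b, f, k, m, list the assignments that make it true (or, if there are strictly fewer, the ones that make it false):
is false only for:
  b=False, f=False, k=False, m=False;
  b=False, f=True, k=False, m=False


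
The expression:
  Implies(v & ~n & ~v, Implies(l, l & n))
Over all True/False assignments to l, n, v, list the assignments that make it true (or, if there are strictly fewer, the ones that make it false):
is always true.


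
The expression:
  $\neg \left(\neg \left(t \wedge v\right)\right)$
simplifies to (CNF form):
$t \wedge v$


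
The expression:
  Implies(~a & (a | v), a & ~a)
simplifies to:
a | ~v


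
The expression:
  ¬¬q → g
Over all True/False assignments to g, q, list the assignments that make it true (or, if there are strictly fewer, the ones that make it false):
is false only for:
  g=False, q=True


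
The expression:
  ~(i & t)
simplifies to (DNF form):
~i | ~t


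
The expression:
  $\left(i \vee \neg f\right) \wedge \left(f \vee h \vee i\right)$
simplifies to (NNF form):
$i \vee \left(h \wedge \neg f\right)$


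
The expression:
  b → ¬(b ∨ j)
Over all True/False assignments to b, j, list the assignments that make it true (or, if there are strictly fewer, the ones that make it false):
is true only for:
  b=False, j=False;
  b=False, j=True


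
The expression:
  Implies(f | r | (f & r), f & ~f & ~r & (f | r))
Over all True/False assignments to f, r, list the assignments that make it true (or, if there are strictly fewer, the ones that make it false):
is true only for:
  f=False, r=False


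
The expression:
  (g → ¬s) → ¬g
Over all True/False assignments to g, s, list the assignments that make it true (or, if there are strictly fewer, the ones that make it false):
is false only for:
  g=True, s=False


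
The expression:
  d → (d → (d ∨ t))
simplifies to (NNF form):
True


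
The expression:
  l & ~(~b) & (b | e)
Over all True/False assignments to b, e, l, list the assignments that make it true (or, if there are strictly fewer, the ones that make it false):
is true only for:
  b=True, e=False, l=True;
  b=True, e=True, l=True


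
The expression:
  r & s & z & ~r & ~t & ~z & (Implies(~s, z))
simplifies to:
False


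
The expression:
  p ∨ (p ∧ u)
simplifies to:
p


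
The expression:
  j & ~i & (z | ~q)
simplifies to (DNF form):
(j & z & ~i) | (j & ~i & ~q)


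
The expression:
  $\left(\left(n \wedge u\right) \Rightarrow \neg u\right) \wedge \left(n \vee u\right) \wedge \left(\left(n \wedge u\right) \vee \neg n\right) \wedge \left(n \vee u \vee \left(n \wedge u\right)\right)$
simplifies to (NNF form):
$u \wedge \neg n$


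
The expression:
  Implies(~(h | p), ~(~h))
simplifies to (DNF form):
h | p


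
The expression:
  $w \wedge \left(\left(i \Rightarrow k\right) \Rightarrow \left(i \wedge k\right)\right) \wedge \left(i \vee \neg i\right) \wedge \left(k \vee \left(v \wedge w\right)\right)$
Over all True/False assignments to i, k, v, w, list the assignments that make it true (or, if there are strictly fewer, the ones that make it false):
is true only for:
  i=True, k=False, v=True, w=True;
  i=True, k=True, v=False, w=True;
  i=True, k=True, v=True, w=True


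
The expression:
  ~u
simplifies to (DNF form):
~u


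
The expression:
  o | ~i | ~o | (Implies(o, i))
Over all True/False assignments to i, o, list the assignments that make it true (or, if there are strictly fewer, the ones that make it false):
is always true.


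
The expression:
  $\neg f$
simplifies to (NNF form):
$\neg f$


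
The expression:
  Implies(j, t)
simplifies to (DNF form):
t | ~j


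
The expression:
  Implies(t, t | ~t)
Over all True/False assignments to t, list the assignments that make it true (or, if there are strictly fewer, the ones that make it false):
is always true.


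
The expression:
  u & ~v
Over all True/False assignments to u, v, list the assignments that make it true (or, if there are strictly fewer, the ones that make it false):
is true only for:
  u=True, v=False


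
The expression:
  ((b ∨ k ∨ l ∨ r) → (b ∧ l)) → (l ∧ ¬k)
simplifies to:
(¬b ∨ ¬k ∨ ¬l) ∧ (b ∨ k ∨ l ∨ r)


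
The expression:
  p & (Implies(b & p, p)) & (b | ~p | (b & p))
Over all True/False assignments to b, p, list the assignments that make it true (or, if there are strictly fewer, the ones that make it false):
is true only for:
  b=True, p=True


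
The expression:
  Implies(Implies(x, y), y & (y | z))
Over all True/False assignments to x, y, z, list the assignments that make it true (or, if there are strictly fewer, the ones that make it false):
is false only for:
  x=False, y=False, z=False;
  x=False, y=False, z=True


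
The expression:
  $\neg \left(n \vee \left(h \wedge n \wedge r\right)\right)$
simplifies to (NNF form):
$\neg n$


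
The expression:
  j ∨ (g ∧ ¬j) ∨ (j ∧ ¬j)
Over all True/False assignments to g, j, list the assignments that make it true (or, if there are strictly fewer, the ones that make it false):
is false only for:
  g=False, j=False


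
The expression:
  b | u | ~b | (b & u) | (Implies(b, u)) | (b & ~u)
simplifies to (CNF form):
True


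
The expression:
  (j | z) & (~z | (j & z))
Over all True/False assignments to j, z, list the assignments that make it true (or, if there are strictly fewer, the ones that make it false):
is true only for:
  j=True, z=False;
  j=True, z=True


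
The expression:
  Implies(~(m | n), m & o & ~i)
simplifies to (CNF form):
m | n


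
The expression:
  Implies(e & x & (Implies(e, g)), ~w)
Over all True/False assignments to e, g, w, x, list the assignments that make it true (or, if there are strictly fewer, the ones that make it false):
is false only for:
  e=True, g=True, w=True, x=True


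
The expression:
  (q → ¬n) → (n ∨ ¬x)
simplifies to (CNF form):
n ∨ ¬x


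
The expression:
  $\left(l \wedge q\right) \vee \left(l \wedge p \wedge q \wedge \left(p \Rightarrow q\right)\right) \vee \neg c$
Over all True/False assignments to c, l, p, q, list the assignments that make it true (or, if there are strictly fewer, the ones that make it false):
is false only for:
  c=True, l=False, p=False, q=False;
  c=True, l=False, p=False, q=True;
  c=True, l=False, p=True, q=False;
  c=True, l=False, p=True, q=True;
  c=True, l=True, p=False, q=False;
  c=True, l=True, p=True, q=False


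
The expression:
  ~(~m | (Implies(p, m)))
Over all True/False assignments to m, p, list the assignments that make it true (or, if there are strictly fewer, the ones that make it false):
is never true.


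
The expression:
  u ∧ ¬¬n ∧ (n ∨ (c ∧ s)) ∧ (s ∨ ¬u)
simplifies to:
n ∧ s ∧ u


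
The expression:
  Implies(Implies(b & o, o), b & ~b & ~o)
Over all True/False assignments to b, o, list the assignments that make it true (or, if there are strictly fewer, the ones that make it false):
is never true.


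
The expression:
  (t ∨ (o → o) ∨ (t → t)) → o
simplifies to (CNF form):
o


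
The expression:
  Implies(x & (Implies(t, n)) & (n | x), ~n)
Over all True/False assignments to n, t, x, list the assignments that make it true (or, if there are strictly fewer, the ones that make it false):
is false only for:
  n=True, t=False, x=True;
  n=True, t=True, x=True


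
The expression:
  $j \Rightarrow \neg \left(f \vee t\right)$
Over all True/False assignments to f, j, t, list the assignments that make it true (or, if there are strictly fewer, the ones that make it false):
is false only for:
  f=False, j=True, t=True;
  f=True, j=True, t=False;
  f=True, j=True, t=True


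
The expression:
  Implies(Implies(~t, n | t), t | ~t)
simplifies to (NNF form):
True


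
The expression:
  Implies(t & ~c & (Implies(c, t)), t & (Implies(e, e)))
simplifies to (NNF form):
True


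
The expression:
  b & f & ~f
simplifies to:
False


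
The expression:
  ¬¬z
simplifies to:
z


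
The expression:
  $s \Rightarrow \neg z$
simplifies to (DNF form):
$\neg s \vee \neg z$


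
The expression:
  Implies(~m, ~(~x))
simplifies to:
m | x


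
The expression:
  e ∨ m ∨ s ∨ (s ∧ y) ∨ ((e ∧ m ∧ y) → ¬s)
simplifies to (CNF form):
True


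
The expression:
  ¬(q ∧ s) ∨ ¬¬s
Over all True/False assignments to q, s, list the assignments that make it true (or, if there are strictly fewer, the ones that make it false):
is always true.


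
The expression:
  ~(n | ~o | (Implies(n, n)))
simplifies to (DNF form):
False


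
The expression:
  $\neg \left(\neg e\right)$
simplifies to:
$e$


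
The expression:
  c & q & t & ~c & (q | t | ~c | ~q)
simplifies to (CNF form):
False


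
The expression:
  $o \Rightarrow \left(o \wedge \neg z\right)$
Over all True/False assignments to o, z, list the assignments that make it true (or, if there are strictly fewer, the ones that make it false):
is false only for:
  o=True, z=True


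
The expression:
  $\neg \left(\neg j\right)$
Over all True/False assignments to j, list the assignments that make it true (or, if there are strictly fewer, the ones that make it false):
is true only for:
  j=True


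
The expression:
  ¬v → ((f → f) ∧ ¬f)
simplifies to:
v ∨ ¬f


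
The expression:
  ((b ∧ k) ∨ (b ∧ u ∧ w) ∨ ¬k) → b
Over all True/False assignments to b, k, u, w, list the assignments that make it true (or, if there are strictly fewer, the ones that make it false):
is false only for:
  b=False, k=False, u=False, w=False;
  b=False, k=False, u=False, w=True;
  b=False, k=False, u=True, w=False;
  b=False, k=False, u=True, w=True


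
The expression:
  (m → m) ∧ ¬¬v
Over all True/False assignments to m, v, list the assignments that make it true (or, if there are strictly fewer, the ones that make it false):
is true only for:
  m=False, v=True;
  m=True, v=True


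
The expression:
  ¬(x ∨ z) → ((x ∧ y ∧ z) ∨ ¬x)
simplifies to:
True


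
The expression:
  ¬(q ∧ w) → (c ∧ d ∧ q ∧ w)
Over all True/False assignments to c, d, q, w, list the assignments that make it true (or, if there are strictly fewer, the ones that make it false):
is true only for:
  c=False, d=False, q=True, w=True;
  c=False, d=True, q=True, w=True;
  c=True, d=False, q=True, w=True;
  c=True, d=True, q=True, w=True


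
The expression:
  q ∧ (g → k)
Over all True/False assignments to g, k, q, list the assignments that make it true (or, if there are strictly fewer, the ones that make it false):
is true only for:
  g=False, k=False, q=True;
  g=False, k=True, q=True;
  g=True, k=True, q=True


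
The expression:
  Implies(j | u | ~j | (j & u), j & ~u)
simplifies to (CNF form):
j & ~u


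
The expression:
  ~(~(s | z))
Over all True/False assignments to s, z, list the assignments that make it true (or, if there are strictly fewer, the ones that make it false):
is false only for:
  s=False, z=False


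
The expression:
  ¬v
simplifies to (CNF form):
¬v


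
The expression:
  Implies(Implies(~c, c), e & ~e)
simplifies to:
~c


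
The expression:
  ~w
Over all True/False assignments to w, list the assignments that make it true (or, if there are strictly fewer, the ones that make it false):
is true only for:
  w=False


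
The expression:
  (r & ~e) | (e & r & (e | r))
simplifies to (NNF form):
r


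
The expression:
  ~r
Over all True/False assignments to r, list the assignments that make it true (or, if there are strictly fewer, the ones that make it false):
is true only for:
  r=False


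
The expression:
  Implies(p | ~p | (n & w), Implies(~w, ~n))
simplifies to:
w | ~n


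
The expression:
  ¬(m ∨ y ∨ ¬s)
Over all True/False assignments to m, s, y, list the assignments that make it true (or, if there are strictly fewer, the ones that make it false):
is true only for:
  m=False, s=True, y=False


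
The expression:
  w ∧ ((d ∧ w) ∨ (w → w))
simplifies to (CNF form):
w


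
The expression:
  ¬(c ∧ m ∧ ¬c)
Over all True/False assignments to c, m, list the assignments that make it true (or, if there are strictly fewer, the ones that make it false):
is always true.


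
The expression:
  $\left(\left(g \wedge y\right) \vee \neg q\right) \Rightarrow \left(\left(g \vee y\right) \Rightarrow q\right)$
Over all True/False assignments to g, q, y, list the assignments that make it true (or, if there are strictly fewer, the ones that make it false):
is false only for:
  g=False, q=False, y=True;
  g=True, q=False, y=False;
  g=True, q=False, y=True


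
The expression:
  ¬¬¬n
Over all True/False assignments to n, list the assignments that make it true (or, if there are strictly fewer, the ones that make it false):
is true only for:
  n=False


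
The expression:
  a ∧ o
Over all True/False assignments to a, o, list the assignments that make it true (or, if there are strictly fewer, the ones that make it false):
is true only for:
  a=True, o=True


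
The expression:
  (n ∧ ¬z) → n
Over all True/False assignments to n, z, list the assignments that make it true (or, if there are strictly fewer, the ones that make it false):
is always true.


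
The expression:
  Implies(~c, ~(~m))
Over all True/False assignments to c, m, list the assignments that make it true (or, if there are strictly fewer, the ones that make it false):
is false only for:
  c=False, m=False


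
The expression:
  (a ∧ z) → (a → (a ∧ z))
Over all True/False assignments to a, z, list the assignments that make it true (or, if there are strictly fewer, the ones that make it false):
is always true.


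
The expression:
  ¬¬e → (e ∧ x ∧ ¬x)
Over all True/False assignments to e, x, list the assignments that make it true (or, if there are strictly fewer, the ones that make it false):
is true only for:
  e=False, x=False;
  e=False, x=True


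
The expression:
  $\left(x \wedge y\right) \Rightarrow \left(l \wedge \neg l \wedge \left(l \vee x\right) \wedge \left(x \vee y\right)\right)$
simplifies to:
$\neg x \vee \neg y$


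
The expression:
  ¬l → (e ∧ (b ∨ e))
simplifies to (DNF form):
e ∨ l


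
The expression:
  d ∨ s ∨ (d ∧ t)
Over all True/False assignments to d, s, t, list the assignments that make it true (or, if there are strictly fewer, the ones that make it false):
is false only for:
  d=False, s=False, t=False;
  d=False, s=False, t=True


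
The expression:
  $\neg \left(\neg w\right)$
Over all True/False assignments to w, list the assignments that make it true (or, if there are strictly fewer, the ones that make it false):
is true only for:
  w=True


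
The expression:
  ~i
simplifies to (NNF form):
~i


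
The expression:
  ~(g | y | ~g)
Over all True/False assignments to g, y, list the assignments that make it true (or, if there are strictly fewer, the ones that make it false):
is never true.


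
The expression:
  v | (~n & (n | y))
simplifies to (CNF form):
(v | y) & (v | ~n)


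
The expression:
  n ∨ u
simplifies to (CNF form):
n ∨ u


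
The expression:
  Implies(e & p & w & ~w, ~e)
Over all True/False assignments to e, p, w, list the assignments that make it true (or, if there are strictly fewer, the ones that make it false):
is always true.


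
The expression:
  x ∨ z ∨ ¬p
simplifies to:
x ∨ z ∨ ¬p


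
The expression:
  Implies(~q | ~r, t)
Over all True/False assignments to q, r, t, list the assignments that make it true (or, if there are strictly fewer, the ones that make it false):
is false only for:
  q=False, r=False, t=False;
  q=False, r=True, t=False;
  q=True, r=False, t=False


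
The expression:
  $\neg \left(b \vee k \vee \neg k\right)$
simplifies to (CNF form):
$\text{False}$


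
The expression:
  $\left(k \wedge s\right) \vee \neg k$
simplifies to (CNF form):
$s \vee \neg k$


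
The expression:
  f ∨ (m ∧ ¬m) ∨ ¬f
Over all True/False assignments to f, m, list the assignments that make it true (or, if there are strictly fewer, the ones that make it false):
is always true.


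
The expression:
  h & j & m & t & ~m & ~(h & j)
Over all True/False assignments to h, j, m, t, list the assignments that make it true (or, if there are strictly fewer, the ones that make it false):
is never true.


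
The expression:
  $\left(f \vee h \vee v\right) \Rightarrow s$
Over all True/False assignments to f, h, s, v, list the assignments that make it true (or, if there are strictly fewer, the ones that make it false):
is false only for:
  f=False, h=False, s=False, v=True;
  f=False, h=True, s=False, v=False;
  f=False, h=True, s=False, v=True;
  f=True, h=False, s=False, v=False;
  f=True, h=False, s=False, v=True;
  f=True, h=True, s=False, v=False;
  f=True, h=True, s=False, v=True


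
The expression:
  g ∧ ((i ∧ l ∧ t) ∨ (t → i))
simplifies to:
g ∧ (i ∨ ¬t)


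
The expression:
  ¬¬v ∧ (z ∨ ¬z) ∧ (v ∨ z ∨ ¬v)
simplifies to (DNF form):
v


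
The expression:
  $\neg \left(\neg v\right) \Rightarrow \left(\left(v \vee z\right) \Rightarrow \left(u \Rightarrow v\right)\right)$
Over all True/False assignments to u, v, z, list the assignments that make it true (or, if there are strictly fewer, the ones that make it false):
is always true.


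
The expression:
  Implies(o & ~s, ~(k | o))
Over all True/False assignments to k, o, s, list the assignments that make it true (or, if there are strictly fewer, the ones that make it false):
is false only for:
  k=False, o=True, s=False;
  k=True, o=True, s=False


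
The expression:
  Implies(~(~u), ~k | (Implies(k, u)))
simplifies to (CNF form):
True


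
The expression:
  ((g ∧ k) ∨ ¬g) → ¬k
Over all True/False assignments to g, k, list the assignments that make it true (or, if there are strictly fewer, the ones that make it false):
is true only for:
  g=False, k=False;
  g=True, k=False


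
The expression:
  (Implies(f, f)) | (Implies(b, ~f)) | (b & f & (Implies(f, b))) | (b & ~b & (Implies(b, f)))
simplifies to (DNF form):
True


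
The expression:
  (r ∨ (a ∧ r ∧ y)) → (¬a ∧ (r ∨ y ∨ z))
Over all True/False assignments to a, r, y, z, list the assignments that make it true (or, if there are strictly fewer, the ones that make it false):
is false only for:
  a=True, r=True, y=False, z=False;
  a=True, r=True, y=False, z=True;
  a=True, r=True, y=True, z=False;
  a=True, r=True, y=True, z=True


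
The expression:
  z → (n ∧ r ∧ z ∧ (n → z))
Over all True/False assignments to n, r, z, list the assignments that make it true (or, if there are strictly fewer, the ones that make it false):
is false only for:
  n=False, r=False, z=True;
  n=False, r=True, z=True;
  n=True, r=False, z=True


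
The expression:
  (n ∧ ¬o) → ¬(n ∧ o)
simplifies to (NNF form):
True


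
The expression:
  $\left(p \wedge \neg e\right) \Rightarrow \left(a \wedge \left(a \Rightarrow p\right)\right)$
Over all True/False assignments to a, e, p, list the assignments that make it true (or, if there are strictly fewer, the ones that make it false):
is false only for:
  a=False, e=False, p=True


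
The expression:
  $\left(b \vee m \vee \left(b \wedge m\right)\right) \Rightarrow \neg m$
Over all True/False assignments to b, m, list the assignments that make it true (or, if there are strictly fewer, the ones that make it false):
is true only for:
  b=False, m=False;
  b=True, m=False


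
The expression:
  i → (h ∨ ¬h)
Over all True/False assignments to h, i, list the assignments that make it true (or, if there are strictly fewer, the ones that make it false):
is always true.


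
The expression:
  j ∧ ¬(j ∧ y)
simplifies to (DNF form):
j ∧ ¬y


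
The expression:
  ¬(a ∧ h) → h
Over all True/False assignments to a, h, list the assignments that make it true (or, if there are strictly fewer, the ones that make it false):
is true only for:
  a=False, h=True;
  a=True, h=True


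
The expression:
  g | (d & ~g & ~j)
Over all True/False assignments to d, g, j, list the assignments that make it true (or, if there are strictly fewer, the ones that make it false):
is false only for:
  d=False, g=False, j=False;
  d=False, g=False, j=True;
  d=True, g=False, j=True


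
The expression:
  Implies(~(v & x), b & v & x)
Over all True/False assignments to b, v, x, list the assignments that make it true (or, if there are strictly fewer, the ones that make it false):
is true only for:
  b=False, v=True, x=True;
  b=True, v=True, x=True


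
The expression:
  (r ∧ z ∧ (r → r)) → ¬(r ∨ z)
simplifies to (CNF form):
¬r ∨ ¬z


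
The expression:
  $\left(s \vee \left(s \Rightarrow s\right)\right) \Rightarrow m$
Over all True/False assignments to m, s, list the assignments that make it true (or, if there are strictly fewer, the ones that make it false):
is true only for:
  m=True, s=False;
  m=True, s=True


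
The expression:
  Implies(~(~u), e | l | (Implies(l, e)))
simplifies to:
True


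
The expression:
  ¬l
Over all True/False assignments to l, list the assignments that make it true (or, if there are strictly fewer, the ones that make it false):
is true only for:
  l=False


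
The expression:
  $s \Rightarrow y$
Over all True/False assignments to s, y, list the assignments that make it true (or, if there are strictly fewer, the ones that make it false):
is false only for:
  s=True, y=False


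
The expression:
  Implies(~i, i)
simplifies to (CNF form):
i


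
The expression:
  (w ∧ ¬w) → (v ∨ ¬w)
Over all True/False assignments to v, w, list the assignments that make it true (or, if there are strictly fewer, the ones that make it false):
is always true.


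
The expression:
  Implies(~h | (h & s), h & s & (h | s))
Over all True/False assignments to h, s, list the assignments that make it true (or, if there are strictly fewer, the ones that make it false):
is true only for:
  h=True, s=False;
  h=True, s=True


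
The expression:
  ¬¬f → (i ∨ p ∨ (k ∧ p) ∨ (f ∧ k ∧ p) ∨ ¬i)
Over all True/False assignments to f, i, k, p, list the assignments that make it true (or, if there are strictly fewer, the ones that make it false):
is always true.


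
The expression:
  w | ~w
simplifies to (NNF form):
True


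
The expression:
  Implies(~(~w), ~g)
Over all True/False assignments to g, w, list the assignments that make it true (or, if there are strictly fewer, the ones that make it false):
is false only for:
  g=True, w=True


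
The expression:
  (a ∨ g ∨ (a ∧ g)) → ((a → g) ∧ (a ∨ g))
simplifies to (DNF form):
g ∨ ¬a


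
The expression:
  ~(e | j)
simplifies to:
~e & ~j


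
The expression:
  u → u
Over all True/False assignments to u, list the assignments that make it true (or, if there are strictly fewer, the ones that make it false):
is always true.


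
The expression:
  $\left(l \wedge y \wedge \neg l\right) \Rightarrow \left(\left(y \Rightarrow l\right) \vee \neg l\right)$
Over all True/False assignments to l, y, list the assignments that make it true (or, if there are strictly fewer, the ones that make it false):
is always true.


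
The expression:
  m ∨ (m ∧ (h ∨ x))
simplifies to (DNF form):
m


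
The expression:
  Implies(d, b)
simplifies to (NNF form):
b | ~d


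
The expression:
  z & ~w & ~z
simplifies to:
False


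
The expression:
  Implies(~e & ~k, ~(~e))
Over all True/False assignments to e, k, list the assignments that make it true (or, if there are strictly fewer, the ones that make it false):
is false only for:
  e=False, k=False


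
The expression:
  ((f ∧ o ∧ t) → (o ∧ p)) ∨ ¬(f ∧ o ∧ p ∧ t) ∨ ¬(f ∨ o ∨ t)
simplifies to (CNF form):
True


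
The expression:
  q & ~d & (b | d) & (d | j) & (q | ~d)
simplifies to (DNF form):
b & j & q & ~d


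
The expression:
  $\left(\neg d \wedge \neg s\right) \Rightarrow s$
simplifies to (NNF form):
$d \vee s$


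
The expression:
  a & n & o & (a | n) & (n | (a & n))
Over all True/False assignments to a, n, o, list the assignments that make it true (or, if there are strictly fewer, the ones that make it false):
is true only for:
  a=True, n=True, o=True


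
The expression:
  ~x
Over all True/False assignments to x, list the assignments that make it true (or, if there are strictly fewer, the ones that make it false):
is true only for:
  x=False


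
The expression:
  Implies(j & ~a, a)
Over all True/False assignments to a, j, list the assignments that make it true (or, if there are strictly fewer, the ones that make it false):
is false only for:
  a=False, j=True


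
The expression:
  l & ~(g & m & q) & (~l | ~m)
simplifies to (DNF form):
l & ~m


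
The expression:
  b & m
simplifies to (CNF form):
b & m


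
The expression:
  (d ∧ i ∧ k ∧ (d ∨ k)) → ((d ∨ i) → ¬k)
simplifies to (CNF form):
¬d ∨ ¬i ∨ ¬k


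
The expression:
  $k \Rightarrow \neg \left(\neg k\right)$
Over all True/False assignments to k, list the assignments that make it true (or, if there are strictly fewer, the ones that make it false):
is always true.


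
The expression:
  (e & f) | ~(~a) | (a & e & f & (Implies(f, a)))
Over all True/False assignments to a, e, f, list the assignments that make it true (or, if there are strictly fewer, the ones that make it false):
is false only for:
  a=False, e=False, f=False;
  a=False, e=False, f=True;
  a=False, e=True, f=False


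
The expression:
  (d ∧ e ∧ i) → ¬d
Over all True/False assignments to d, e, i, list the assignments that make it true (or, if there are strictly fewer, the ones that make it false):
is false only for:
  d=True, e=True, i=True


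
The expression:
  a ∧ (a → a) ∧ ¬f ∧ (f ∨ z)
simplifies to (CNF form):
a ∧ z ∧ ¬f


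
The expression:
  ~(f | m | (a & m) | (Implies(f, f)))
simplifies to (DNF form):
False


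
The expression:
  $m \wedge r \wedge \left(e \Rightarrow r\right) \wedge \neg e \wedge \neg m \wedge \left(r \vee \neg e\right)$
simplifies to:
$\text{False}$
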